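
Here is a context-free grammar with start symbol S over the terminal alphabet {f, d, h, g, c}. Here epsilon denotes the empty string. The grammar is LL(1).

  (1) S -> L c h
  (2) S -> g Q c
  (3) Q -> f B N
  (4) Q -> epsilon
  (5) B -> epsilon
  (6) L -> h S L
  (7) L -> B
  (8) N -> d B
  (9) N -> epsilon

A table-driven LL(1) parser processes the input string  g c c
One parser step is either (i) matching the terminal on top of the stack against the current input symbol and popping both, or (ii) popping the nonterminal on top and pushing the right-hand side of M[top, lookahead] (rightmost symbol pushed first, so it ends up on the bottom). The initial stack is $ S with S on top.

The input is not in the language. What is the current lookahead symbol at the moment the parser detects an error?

c

step 1: stack=$ S  input=g c c $  — expand S -> g Q c
step 2: stack=$ c Q g  input=g c c $  — match g
step 3: stack=$ c Q  input=c c $  — expand Q -> epsilon
step 4: stack=$ c  input=c c $  — match c
step 5: stack=$  input=c $  — error: stack empty but input remains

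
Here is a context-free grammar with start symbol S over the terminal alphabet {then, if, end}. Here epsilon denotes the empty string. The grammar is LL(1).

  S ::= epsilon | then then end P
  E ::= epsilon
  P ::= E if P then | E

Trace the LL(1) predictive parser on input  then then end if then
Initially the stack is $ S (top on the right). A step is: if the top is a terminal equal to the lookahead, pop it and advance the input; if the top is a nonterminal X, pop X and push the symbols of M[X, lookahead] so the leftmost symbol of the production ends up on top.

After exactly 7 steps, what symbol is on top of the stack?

     Stack              Input                    Action
  1  $ S                then then end if then $  expand S ::= then then end P
  2  $ P end then then  then then end if then $  match then
  3  $ P end then       then end if then $       match then
  4  $ P end            end if then $            match end
  5  $ P                if then $                expand P ::= E if P then
  6  $ then P if E      if then $                expand E ::= epsilon
  7  $ then P if        if then $                match if
Stack after step 7: $ then P (top = P).

P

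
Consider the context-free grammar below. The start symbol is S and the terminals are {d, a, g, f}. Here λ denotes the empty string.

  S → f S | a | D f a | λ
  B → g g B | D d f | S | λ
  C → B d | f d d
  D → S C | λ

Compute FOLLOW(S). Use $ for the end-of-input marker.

FIRST(S) = {λ, a, d, f, g}  (via D f a)
FIRST(B) = {λ, a, d, f, g}  (via D d f, S)
FIRST(C) = {a, d, f, g}  (via B d)
FIRST(D) = {λ, a, d, f, g}  (via S C)
FOLLOW(S) includes $ since S is the start symbol.
FOLLOW(B): in B→g g B, the suffix after B is empty (adds nothing new); in C→B d, B is followed by d with FIRST {d}. Thus FOLLOW(B) = {d}.
FOLLOW(S): in S→f S, the suffix after S is empty (adds nothing new); in B→S, the suffix after S is empty, so FOLLOW(S) ⊇ FOLLOW(B) = {d}; in D→S C, S is followed by C with FIRST {a, d, f, g}. Thus FOLLOW(S) = {$, a, d, f, g}.
FOLLOW(D): in S→D f a, D is followed by f a with FIRST {f}; in B→D d f, D is followed by d f with FIRST {d}. Thus FOLLOW(D) = {d, f}.
FOLLOW(C): in D→S C, the suffix after C is empty, so FOLLOW(C) ⊇ FOLLOW(D) = {d, f}. Thus FOLLOW(C) = {d, f}.

{$, a, d, f, g}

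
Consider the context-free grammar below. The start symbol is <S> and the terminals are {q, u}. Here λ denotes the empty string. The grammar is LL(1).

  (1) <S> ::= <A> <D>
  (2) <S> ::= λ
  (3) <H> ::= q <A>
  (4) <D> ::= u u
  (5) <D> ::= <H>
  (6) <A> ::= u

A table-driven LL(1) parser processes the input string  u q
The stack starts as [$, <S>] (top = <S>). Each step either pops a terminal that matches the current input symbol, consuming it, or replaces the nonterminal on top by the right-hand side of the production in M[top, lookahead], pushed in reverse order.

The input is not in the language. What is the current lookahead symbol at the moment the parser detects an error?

     Stack      Input  Action
  1  $ <S>      u q $  expand <S> ::= <A> <D>
  2  $ <D> <A>  u q $  expand <A> ::= u
  3  $ <D> u    u q $  match u
  4  $ <D>      q $    expand <D> ::= <H>
  5  $ <H>      q $    expand <H> ::= q <A>
  6  $ <A> q    q $    match q
  7  $ <A>      $      error: M[<A>, $] is empty

$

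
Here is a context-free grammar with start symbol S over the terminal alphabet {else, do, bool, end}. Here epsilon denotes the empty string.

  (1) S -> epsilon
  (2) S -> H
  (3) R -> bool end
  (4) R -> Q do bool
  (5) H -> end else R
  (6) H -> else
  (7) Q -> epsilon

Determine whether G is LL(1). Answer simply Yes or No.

FIRST(S) = {epsilon, else, end}
FIRST(R) = {bool, do}
FIRST(H) = {else, end}
FIRST(Q) = {epsilon}
FOLLOW(S) = {$}
FOLLOW(R) = {$}
FOLLOW(H) = {$}
FOLLOW(Q) = {do}
Each cell of M receives at most one production.

Yes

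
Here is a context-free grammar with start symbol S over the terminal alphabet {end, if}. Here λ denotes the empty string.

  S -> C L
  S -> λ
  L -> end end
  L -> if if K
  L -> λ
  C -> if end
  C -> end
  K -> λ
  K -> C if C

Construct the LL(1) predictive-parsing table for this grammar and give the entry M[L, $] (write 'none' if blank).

L -> λ

FIRST(L) = {λ, end, if}
FIRST(C) = {end, if}
FIRST(S) = {λ, end, if}  (via C L)
FIRST(K) = {λ, end, if}  (via C if C)
FOLLOW(S) includes $ since S is the start symbol.
FOLLOW(S): S appears on no right-hand side. Thus FOLLOW(S) = {$}.
FOLLOW(L): in S->C L, the suffix after L is empty, so FOLLOW(L) ⊇ FOLLOW(S) = {$}. Thus FOLLOW(L) = {$}.
For L -> end end: FIRST(end end) = {end}, so it goes in M[L, t] for t ∈ {end}.
For L -> if if K: FIRST(if if K) = {if}, so it goes in M[L, t] for t ∈ {if}.
For L -> λ: FIRST(λ) = {λ}, so it goes in M[L, t] for t ∈ {}; since λ ∈ FIRST, also for every t ∈ FOLLOW(L) = {$}.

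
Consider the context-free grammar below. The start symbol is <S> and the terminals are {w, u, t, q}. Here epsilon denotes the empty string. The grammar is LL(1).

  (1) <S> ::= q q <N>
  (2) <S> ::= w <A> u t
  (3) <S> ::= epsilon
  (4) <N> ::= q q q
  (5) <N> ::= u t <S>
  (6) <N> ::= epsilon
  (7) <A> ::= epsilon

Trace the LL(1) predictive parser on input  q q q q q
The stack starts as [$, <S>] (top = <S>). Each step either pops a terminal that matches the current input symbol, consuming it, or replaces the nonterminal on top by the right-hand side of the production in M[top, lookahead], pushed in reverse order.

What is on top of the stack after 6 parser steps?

step 1: stack=$ <S>  input=q q q q q $  — expand <S> ::= q q <N>
step 2: stack=$ <N> q q  input=q q q q q $  — match q
step 3: stack=$ <N> q  input=q q q q $  — match q
step 4: stack=$ <N>  input=q q q $  — expand <N> ::= q q q
step 5: stack=$ q q q  input=q q q $  — match q
step 6: stack=$ q q  input=q q $  — match q
Stack after step 6: $ q (top = q).

q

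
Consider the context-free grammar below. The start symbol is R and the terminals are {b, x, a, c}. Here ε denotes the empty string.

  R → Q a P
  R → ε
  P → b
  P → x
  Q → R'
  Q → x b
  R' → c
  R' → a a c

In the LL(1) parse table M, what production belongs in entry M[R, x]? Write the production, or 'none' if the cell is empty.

R → Q a P

FIRST(P): from P→b we get {b}; from P→x we get {x}. So FIRST(P) = {b, x}.
FIRST(R'): from R'→c we get {c}; from R'→a a c we get {a}. So FIRST(R') = {a, c}.
FIRST(Q): from Q→R' we get {a, c}; from Q→x b we get {x}. So FIRST(Q) = {a, c, x}.
FIRST(R): from R→Q a P we get {a, c, x}; from R→ε we get {ε}. So FIRST(R) = {ε, a, c, x}.
FOLLOW(R) includes $ since R is the start symbol.
FOLLOW(R): R appears on no right-hand side. Thus FOLLOW(R) = {$}.
For R → Q a P: FIRST(Q a P) = {a, c, x}, so it goes in M[R, t] for t ∈ {a, c, x}.
For R → ε: FIRST(ε) = {ε}, so it goes in M[R, t] for t ∈ {}; since ε ∈ FIRST, also for every t ∈ FOLLOW(R) = {$}.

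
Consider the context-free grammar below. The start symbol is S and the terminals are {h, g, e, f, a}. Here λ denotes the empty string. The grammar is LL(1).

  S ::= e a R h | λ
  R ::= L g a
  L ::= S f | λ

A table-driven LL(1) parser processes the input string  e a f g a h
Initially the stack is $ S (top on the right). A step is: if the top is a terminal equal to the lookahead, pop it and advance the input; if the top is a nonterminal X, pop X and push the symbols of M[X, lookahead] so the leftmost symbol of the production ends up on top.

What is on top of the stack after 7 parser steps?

g

step 1: stack=$ S  input=e a f g a h $  — expand S ::= e a R h
step 2: stack=$ h R a e  input=e a f g a h $  — match e
step 3: stack=$ h R a  input=a f g a h $  — match a
step 4: stack=$ h R  input=f g a h $  — expand R ::= L g a
step 5: stack=$ h a g L  input=f g a h $  — expand L ::= S f
step 6: stack=$ h a g f S  input=f g a h $  — expand S ::= λ
step 7: stack=$ h a g f  input=f g a h $  — match f
Stack after step 7: $ h a g (top = g).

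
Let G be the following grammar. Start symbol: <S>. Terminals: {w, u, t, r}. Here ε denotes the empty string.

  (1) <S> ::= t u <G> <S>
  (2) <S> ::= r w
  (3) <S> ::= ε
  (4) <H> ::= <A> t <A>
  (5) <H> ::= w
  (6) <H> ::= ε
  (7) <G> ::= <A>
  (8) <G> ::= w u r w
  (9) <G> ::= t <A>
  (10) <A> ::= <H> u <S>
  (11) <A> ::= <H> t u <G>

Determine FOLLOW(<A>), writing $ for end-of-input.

FIRST(<S>): from <S>::=t u <G> <S> we get {t}; from <S>::=r w we get {r}; from <S>::=ε we get {ε}. So FIRST(<S>) = {ε, r, t}.
FIRST(<H>): from <H>::=<A> t <A> we get {t, u, w}; from <H>::=w we get {w}; from <H>::=ε we get {ε}. So FIRST(<H>) = {ε, t, u, w}.
FIRST(<A>): from <A>::=<H> u <S> we get {t, u, w}; from <A>::=<H> t u <G> we get {t, u, w}. So FIRST(<A>) = {t, u, w}.
FIRST(<G>): from <G>::=<A> we get {t, u, w}; from <G>::=w u r w we get {w}; from <G>::=t <A> we get {t}. So FIRST(<G>) = {t, u, w}.
FOLLOW(<S>) includes $ since <S> is the start symbol.
FOLLOW(<H>): in <A>::=<H> u <S>, <H> is followed by u <S> with FIRST {u}; in <A>::=<H> t u <G>, <H> is followed by t u <G> with FIRST {t}. Thus FOLLOW(<H>) = {t, u}.
FOLLOW(<S>): in <S>::=t u <G> <S>, the suffix after <S> is empty (adds nothing new); in <A>::=<H> u <S>, the suffix after <S> is empty, so FOLLOW(<S>) ⊇ FOLLOW(<A>) = {$, r, t, u}. Thus FOLLOW(<S>) = {$, r, t, u}.
FOLLOW(<G>): in <S>::=t u <G> <S>, <G> is followed by <S> with FIRST {ε, r, t}; in <S>::=t u <G> <S>, the suffix after <G> is nullable, so FOLLOW(<G>) ⊇ FOLLOW(<S>) = {$, r, t, u}; in <A>::=<H> t u <G>, the suffix after <G> is empty, so FOLLOW(<G>) ⊇ FOLLOW(<A>) = {$, r, t, u}. Thus FOLLOW(<G>) = {$, r, t, u}.
FOLLOW(<A>): in <H>::=<A> t <A> (occurrence 1), <A> is followed by t <A> with FIRST {t}; in <H>::=<A> t <A> (occurrence 2), the suffix after <A> is empty, so FOLLOW(<A>) ⊇ FOLLOW(<H>) = {t, u}; in <G>::=<A>, the suffix after <A> is empty, so FOLLOW(<A>) ⊇ FOLLOW(<G>) = {$, r, t, u}; in <G>::=t <A>, the suffix after <A> is empty, so FOLLOW(<A>) ⊇ FOLLOW(<G>) = {$, r, t, u}. Thus FOLLOW(<A>) = {$, r, t, u}.

{$, r, t, u}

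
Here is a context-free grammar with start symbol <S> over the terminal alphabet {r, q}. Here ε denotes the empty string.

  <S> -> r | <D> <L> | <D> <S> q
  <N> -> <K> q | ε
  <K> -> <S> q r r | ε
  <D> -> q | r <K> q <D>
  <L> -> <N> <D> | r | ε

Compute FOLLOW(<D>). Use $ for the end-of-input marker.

{$, q, r}

FIRST(<D>): from <D>->q we get {q}; from <D>->r <K> q <D> we get {r}. So FIRST(<D>) = {q, r}.
FIRST(<S>): from <S>->r we get {r}; from <S>-><D> <L> we get {q, r}; from <S>-><D> <S> q we get {q, r}. So FIRST(<S>) = {q, r}.
FIRST(<K>): from <K>-><S> q r r we get {q, r}; from <K>->ε we get {ε}. So FIRST(<K>) = {ε, q, r}.
FIRST(<N>): from <N>-><K> q we get {q, r}; from <N>->ε we get {ε}. So FIRST(<N>) = {ε, q, r}.
FIRST(<L>): from <L>-><N> <D> we get {q, r}; from <L>->r we get {r}; from <L>->ε we get {ε}. So FIRST(<L>) = {ε, q, r}.
FOLLOW(<S>) includes $ since <S> is the start symbol.
FOLLOW(<S>): in <S>-><D> <S> q, <S> is followed by q with FIRST {q}; in <K>-><S> q r r, <S> is followed by q r r with FIRST {q}. Thus FOLLOW(<S>) = {$, q}.
FOLLOW(<N>): in <L>-><N> <D>, <N> is followed by <D> with FIRST {q, r}. Thus FOLLOW(<N>) = {q, r}.
FOLLOW(<K>): in <N>-><K> q, <K> is followed by q with FIRST {q}; in <D>->r <K> q <D>, <K> is followed by q <D> with FIRST {q}. Thus FOLLOW(<K>) = {q}.
FOLLOW(<L>): in <S>-><D> <L>, the suffix after <L> is empty, so FOLLOW(<L>) ⊇ FOLLOW(<S>) = {$, q}. Thus FOLLOW(<L>) = {$, q}.
FOLLOW(<D>): in <S>-><D> <L>, <D> is followed by <L> with FIRST {ε, q, r}; in <S>-><D> <L>, the suffix after <D> is nullable, so FOLLOW(<D>) ⊇ FOLLOW(<S>) = {$, q}; in <S>-><D> <S> q, <D> is followed by <S> q with FIRST {q, r}; in <D>->r <K> q <D>, the suffix after <D> is empty (adds nothing new); in <L>-><N> <D>, the suffix after <D> is empty, so FOLLOW(<D>) ⊇ FOLLOW(<L>) = {$, q}. Thus FOLLOW(<D>) = {$, q, r}.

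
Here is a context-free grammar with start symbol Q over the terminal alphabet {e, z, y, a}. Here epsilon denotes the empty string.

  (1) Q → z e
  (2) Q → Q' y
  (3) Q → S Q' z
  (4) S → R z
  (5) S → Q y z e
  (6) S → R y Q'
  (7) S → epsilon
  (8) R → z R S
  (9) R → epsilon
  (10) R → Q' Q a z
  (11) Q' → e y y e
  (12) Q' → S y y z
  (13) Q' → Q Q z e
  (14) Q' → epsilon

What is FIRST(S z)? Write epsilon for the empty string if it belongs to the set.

{e, y, z}

FIRST(Q): from Q→z e we get {z}; from Q→Q' y we get {e, y, z}; from Q→S Q' z we get {e, y, z}. So FIRST(Q) = {e, y, z}.
FIRST(S): from S→R z we get {e, y, z}; from S→Q y z e we get {e, y, z}; from S→R y Q' we get {e, y, z}; from S→epsilon we get {epsilon}. So FIRST(S) = {epsilon, e, y, z}.
FIRST(Q'): from Q'→e y y e we get {e}; from Q'→S y y z we get {e, y, z}; from Q'→Q Q z e we get {e, y, z}; from Q'→epsilon we get {epsilon}. So FIRST(Q') = {epsilon, e, y, z}.
FIRST(R): from R→z R S we get {z}; from R→epsilon we get {epsilon}; from R→Q' Q a z we get {e, y, z}. So FIRST(R) = {epsilon, e, y, z}.
FIRST(S z): take FIRST of each symbol in turn, carrying on past any symbol whose FIRST contains epsilon; result {e, y, z}.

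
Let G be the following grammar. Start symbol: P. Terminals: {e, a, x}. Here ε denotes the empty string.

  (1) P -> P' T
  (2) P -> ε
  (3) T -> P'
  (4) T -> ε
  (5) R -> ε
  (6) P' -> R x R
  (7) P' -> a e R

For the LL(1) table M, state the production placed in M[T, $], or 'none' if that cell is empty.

FIRST(R) = {ε}
FIRST(P') = {a, x}  (via R x R)
FIRST(P) = {ε, a, x}  (via P' T)
FIRST(T) = {ε, a, x}  (via P')
FOLLOW(P) includes $ since P is the start symbol.
FOLLOW(P): P appears on no right-hand side. Thus FOLLOW(P) = {$}.
FOLLOW(T): in P->P' T, the suffix after T is empty, so FOLLOW(T) ⊇ FOLLOW(P) = {$}. Thus FOLLOW(T) = {$}.
For T -> P': FIRST(P') = {a, x}, so it goes in M[T, t] for t ∈ {a, x}.
For T -> ε: FIRST(ε) = {ε}, so it goes in M[T, t] for t ∈ {}; since ε ∈ FIRST, also for every t ∈ FOLLOW(T) = {$}.

T -> ε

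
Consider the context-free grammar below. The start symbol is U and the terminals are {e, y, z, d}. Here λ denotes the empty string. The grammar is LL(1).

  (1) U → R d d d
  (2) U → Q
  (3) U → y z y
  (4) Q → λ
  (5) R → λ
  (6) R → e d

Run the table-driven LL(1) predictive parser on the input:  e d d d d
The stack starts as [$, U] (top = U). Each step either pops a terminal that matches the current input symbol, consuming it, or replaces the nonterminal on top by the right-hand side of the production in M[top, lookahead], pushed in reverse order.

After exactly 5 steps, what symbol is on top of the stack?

     Stack        Input        Action
  1  $ U          e d d d d $  expand U → R d d d
  2  $ d d d R    e d d d d $  expand R → e d
  3  $ d d d d e  e d d d d $  match e
  4  $ d d d d    d d d d $    match d
  5  $ d d d      d d d $      match d
Stack after step 5: $ d d (top = d).

d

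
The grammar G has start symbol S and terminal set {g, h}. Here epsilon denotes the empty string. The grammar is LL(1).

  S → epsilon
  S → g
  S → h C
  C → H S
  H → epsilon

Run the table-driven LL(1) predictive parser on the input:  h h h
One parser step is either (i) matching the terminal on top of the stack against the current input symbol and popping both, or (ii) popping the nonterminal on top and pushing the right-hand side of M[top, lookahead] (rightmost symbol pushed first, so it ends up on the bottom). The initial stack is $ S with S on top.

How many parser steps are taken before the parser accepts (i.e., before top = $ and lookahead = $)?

13

      Stack  Input    Action
   1  $ S    h h h $  expand S → h C
   2  $ C h  h h h $  match h
   3  $ C    h h $    expand C → H S
   4  $ S H  h h $    expand H → epsilon
   5  $ S    h h $    expand S → h C
   6  $ C h  h h $    match h
   7  $ C    h $      expand C → H S
   8  $ S H  h $      expand H → epsilon
   9  $ S    h $      expand S → h C
  10  $ C h  h $      match h
  11  $ C    $        expand C → H S
  12  $ S H  $        expand H → epsilon
  13  $ S    $        expand S → epsilon
Accept reached after 13 steps.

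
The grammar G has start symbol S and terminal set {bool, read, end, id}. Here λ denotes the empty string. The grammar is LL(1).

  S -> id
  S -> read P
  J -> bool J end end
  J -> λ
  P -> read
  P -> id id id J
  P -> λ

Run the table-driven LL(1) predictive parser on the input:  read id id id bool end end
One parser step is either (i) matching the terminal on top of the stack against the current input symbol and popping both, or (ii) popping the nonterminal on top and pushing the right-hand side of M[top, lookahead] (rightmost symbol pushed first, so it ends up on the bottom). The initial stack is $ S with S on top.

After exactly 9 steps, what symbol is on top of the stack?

end

     Stack             Input                         Action
  1  $ S               read id id id bool end end $  expand S -> read P
  2  $ P read          read id id id bool end end $  match read
  3  $ P               id id id bool end end $       expand P -> id id id J
  4  $ J id id id      id id id bool end end $       match id
  5  $ J id id         id id bool end end $          match id
  6  $ J id            id bool end end $             match id
  7  $ J               bool end end $                expand J -> bool J end end
  8  $ end end J bool  bool end end $                match bool
  9  $ end end J       end end $                     expand J -> λ
Stack after step 9: $ end end (top = end).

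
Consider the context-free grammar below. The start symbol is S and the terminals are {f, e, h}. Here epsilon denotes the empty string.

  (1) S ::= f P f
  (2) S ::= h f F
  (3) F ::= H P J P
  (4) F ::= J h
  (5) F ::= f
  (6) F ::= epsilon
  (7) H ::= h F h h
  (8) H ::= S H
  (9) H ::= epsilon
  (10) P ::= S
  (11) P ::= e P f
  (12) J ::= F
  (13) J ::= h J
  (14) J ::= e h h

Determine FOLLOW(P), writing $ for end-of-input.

FIRST(S): from S::=f P f we get {f}; from S::=h f F we get {h}. So FIRST(S) = {f, h}.
FIRST(H): from H::=h F h h we get {h}; from H::=S H we get {f, h}; from H::=epsilon we get {epsilon}. So FIRST(H) = {epsilon, f, h}.
FIRST(P): from P::=S we get {f, h}; from P::=e P f we get {e}. So FIRST(P) = {e, f, h}.
FIRST(F): from F::=H P J P we get {e, f, h}; from F::=J h we get {e, f, h}; from F::=f we get {f}; from F::=epsilon we get {epsilon}. So FIRST(F) = {epsilon, e, f, h}.
FIRST(J): from J::=F we get {epsilon, e, f, h}; from J::=h J we get {h}; from J::=e h h we get {e}. So FIRST(J) = {epsilon, e, f, h}.
FOLLOW(S) includes $ since S is the start symbol.
FOLLOW(H): in F::=H P J P, H is followed by P J P with FIRST {e, f, h}; in H::=S H, the suffix after H is empty (adds nothing new). Thus FOLLOW(H) = {e, f, h}.
FOLLOW(J): in F::=H P J P, J is followed by P with FIRST {e, f, h}; in F::=J h, J is followed by h with FIRST {h}; in J::=h J, the suffix after J is empty (adds nothing new). Thus FOLLOW(J) = {e, f, h}.
FOLLOW(S): in H::=S H, S is followed by H with FIRST {epsilon, f, h}; in H::=S H, the suffix after S is nullable, so FOLLOW(S) ⊇ FOLLOW(H) = {e, f, h}; in P::=S, the suffix after S is empty, so FOLLOW(S) ⊇ FOLLOW(P) = {$, e, f, h}. Thus FOLLOW(S) = {$, e, f, h}.
FOLLOW(F): in S::=h f F, the suffix after F is empty, so FOLLOW(F) ⊇ FOLLOW(S) = {$, e, f, h}; in H::=h F h h, F is followed by h h with FIRST {h}; in J::=F, the suffix after F is empty, so FOLLOW(F) ⊇ FOLLOW(J) = {e, f, h}. Thus FOLLOW(F) = {$, e, f, h}.
FOLLOW(P): in S::=f P f, P is followed by f with FIRST {f}; in F::=H P J P (occurrence 1), P is followed by J P with FIRST {e, f, h}; in F::=H P J P (occurrence 2), the suffix after P is empty, so FOLLOW(P) ⊇ FOLLOW(F) = {$, e, f, h}; in P::=e P f, P is followed by f with FIRST {f}. Thus FOLLOW(P) = {$, e, f, h}.

{$, e, f, h}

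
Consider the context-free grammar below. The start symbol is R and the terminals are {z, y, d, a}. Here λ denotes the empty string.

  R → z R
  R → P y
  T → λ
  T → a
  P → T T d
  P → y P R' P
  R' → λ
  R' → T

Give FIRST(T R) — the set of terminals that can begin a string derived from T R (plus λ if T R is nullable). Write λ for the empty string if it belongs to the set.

{a, d, y, z}

FIRST(T) = {λ, a}
FIRST(P) = {a, d, y}  (via T T d)
FIRST(R') = {λ, a}  (via T)
FIRST(R) = {a, d, y, z}  (via P y)
FIRST(T R): take FIRST of each symbol in turn, carrying on past any symbol whose FIRST contains λ; result {a, d, y, z}.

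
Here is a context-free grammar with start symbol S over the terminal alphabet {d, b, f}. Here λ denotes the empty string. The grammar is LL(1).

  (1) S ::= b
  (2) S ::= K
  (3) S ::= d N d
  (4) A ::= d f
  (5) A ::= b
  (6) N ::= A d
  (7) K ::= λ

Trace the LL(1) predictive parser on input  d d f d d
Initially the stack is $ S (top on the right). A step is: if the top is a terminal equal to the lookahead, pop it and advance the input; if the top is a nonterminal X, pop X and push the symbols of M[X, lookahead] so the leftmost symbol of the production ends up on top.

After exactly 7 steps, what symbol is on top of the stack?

step 1: stack=$ S  input=d d f d d $  — expand S ::= d N d
step 2: stack=$ d N d  input=d d f d d $  — match d
step 3: stack=$ d N  input=d f d d $  — expand N ::= A d
step 4: stack=$ d d A  input=d f d d $  — expand A ::= d f
step 5: stack=$ d d f d  input=d f d d $  — match d
step 6: stack=$ d d f  input=f d d $  — match f
step 7: stack=$ d d  input=d d $  — match d
Stack after step 7: $ d (top = d).

d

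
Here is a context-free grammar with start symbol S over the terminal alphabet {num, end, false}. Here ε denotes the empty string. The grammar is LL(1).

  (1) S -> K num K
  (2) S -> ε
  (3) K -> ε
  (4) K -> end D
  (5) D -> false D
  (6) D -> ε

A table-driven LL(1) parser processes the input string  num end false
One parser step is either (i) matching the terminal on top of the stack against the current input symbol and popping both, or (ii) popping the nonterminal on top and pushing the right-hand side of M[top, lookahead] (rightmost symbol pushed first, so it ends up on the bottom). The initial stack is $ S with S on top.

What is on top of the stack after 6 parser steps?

step 1: stack=$ S  input=num end false $  — expand S -> K num K
step 2: stack=$ K num K  input=num end false $  — expand K -> ε
step 3: stack=$ K num  input=num end false $  — match num
step 4: stack=$ K  input=end false $  — expand K -> end D
step 5: stack=$ D end  input=end false $  — match end
step 6: stack=$ D  input=false $  — expand D -> false D
Stack after step 6: $ D false (top = false).

false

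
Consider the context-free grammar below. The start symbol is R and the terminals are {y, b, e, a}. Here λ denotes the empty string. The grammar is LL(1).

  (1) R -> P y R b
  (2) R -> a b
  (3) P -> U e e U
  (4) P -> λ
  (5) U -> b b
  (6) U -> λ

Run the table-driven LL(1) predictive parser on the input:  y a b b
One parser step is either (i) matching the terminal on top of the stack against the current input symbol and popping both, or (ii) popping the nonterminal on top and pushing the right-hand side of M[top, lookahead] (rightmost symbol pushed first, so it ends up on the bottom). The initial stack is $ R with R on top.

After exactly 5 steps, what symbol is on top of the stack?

b

step 1: stack=$ R  input=y a b b $  — expand R -> P y R b
step 2: stack=$ b R y P  input=y a b b $  — expand P -> λ
step 3: stack=$ b R y  input=y a b b $  — match y
step 4: stack=$ b R  input=a b b $  — expand R -> a b
step 5: stack=$ b b a  input=a b b $  — match a
Stack after step 5: $ b b (top = b).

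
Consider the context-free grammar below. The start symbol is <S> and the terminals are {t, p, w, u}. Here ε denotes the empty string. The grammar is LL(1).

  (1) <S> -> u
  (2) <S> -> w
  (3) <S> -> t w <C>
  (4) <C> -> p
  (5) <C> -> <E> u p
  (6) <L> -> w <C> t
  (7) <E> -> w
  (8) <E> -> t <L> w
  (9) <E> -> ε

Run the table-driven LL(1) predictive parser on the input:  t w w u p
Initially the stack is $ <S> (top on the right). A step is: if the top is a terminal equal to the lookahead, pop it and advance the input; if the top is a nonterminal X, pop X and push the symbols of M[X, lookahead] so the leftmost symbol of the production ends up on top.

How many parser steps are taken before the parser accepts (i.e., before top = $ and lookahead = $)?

8

step 1: stack=$ <S>  input=t w w u p $  — expand <S> -> t w <C>
step 2: stack=$ <C> w t  input=t w w u p $  — match t
step 3: stack=$ <C> w  input=w w u p $  — match w
step 4: stack=$ <C>  input=w u p $  — expand <C> -> <E> u p
step 5: stack=$ p u <E>  input=w u p $  — expand <E> -> w
step 6: stack=$ p u w  input=w u p $  — match w
step 7: stack=$ p u  input=u p $  — match u
step 8: stack=$ p  input=p $  — match p
Accept reached after 8 steps.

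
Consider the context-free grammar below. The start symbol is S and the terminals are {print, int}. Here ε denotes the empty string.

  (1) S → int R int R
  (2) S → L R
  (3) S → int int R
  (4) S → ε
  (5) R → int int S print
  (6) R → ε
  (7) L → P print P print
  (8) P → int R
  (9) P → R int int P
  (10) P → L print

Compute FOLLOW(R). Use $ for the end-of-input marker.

{$, int, print}

FIRST(R) = {ε, int}
FIRST(S) = {ε, int}  (via L R)
FIRST(L) = {int}  (via P print P print)
FIRST(P) = {int}  (via R int int P, L print)
FOLLOW(S) includes $ since S is the start symbol.
FOLLOW(S): in R→int int S print, S is followed by print with FIRST {print}. Thus FOLLOW(S) = {$, print}.
FOLLOW(L): in S→L R, L is followed by R with FIRST {ε, int}; in S→L R, the suffix after L is nullable, so FOLLOW(L) ⊇ FOLLOW(S) = {$, print}; in P→L print, L is followed by print with FIRST {print}. Thus FOLLOW(L) = {$, int, print}.
FOLLOW(P): in L→P print P print (occurrence 1), P is followed by print P print with FIRST {print}; in L→P print P print (occurrence 2), P is followed by print with FIRST {print}; in P→R int int P, the suffix after P is empty (adds nothing new). Thus FOLLOW(P) = {print}.
FOLLOW(R): in S→int R int R (occurrence 1), R is followed by int R with FIRST {int}; in S→int R int R (occurrence 2), the suffix after R is empty, so FOLLOW(R) ⊇ FOLLOW(S) = {$, print}; in S→L R, the suffix after R is empty, so FOLLOW(R) ⊇ FOLLOW(S) = {$, print}; in S→int int R, the suffix after R is empty, so FOLLOW(R) ⊇ FOLLOW(S) = {$, print}; in P→int R, the suffix after R is empty, so FOLLOW(R) ⊇ FOLLOW(P) = {print}; in P→R int int P, R is followed by int int P with FIRST {int}. Thus FOLLOW(R) = {$, int, print}.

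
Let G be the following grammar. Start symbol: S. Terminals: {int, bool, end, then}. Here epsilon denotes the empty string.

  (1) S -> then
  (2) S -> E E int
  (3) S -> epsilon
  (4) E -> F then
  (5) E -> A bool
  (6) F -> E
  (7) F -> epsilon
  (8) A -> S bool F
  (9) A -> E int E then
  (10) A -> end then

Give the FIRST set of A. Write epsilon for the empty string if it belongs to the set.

FIRST(S): from S->then we get {then}; from S->E E int we get {bool, end, then}; from S->epsilon we get {epsilon}. So FIRST(S) = {epsilon, bool, end, then}.
FIRST(E): from E->F then we get {bool, end, then}; from E->A bool we get {bool, end, then}. So FIRST(E) = {bool, end, then}.
FIRST(F): from F->E we get {bool, end, then}; from F->epsilon we get {epsilon}. So FIRST(F) = {epsilon, bool, end, then}.
FIRST(A): from A->S bool F we get {bool, end, then}; from A->E int E then we get {bool, end, then}; from A->end then we get {end}. So FIRST(A) = {bool, end, then}.

{bool, end, then}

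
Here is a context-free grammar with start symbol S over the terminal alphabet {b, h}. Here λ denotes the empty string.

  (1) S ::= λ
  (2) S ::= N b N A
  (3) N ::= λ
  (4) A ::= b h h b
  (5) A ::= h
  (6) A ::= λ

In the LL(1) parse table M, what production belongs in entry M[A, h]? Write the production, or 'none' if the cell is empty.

FIRST(N): from N::=λ we get {λ}. So FIRST(N) = {λ}.
FIRST(A): from A::=b h h b we get {b}; from A::=h we get {h}; from A::=λ we get {λ}. So FIRST(A) = {λ, b, h}.
FIRST(S): from S::=λ we get {λ}; from S::=N b N A we get {b}. So FIRST(S) = {λ, b}.
FOLLOW(S) includes $ since S is the start symbol.
FOLLOW(S): S appears on no right-hand side. Thus FOLLOW(S) = {$}.
FOLLOW(A): in S::=N b N A, the suffix after A is empty, so FOLLOW(A) ⊇ FOLLOW(S) = {$}. Thus FOLLOW(A) = {$}.
For A ::= b h h b: FIRST(b h h b) = {b}, so it goes in M[A, t] for t ∈ {b}.
For A ::= h: FIRST(h) = {h}, so it goes in M[A, t] for t ∈ {h}.
For A ::= λ: FIRST(λ) = {λ}, so it goes in M[A, t] for t ∈ {}; since λ ∈ FIRST, also for every t ∈ FOLLOW(A) = {$}.

A ::= h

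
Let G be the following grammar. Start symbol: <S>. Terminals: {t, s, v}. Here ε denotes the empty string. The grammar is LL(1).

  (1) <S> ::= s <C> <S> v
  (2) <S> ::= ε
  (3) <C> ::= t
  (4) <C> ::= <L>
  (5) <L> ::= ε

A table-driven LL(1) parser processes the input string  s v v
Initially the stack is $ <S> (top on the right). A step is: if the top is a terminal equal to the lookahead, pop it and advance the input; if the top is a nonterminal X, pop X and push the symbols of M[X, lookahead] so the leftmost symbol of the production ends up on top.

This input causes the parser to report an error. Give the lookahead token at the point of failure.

step 1: stack=$ <S>  input=s v v $  — expand <S> ::= s <C> <S> v
step 2: stack=$ v <S> <C> s  input=s v v $  — match s
step 3: stack=$ v <S> <C>  input=v v $  — expand <C> ::= <L>
step 4: stack=$ v <S> <L>  input=v v $  — expand <L> ::= ε
step 5: stack=$ v <S>  input=v v $  — expand <S> ::= ε
step 6: stack=$ v  input=v v $  — match v
step 7: stack=$  input=v $  — error: stack empty but input remains

v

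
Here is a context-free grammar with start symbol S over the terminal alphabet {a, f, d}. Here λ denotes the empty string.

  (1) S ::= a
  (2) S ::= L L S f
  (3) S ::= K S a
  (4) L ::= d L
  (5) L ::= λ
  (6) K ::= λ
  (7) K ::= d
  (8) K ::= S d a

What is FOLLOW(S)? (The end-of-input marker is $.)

{$, a, d, f}

FIRST(L) = {λ, d}
FIRST(S) = {a, d}  (via L L S f, K S a)
FIRST(K) = {λ, a, d}  (via S d a)
FOLLOW(S) includes $ since S is the start symbol.
FOLLOW(S): in S::=L L S f, S is followed by f with FIRST {f}; in S::=K S a, S is followed by a with FIRST {a}; in K::=S d a, S is followed by d a with FIRST {d}. Thus FOLLOW(S) = {$, a, d, f}.
FOLLOW(L): in S::=L L S f (occurrence 1), L is followed by L S f with FIRST {a, d}; in S::=L L S f (occurrence 2), L is followed by S f with FIRST {a, d}; in L::=d L, the suffix after L is empty (adds nothing new). Thus FOLLOW(L) = {a, d}.
FOLLOW(K): in S::=K S a, K is followed by S a with FIRST {a, d}. Thus FOLLOW(K) = {a, d}.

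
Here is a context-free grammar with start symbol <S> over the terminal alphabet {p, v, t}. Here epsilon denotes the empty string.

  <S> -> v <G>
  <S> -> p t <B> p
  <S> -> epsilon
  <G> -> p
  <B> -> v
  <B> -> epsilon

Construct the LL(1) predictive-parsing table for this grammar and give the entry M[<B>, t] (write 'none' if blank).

FIRST(<S>) = {epsilon, p, v}
FIRST(<G>) = {p}
FIRST(<B>) = {epsilon, v}
FOLLOW(<S>) includes $ since <S> is the start symbol.
FOLLOW(<B>): in <S>->p t <B> p, <B> is followed by p with FIRST {p}. Thus FOLLOW(<B>) = {p}.
For <B> -> v: FIRST(v) = {v}, so it goes in M[<B>, t] for t ∈ {v}.
For <B> -> epsilon: FIRST(epsilon) = {epsilon}, so it goes in M[<B>, t] for t ∈ {}; since epsilon ∈ FIRST, also for every t ∈ FOLLOW(<B>) = {p}.
None of these place a production in M[<B>, t].

none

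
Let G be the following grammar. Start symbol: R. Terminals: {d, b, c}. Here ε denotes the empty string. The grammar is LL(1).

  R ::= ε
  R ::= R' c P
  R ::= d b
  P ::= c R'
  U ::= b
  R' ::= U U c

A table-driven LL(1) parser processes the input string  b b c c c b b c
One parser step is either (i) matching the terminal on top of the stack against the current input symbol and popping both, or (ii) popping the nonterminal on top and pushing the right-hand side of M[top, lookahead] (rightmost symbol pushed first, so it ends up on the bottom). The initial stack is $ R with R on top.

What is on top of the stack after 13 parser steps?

      Stack        Input              Action
   1  $ R          b b c c c b b c $  expand R ::= R' c P
   2  $ P c R'     b b c c c b b c $  expand R' ::= U U c
   3  $ P c c U U  b b c c c b b c $  expand U ::= b
   4  $ P c c U b  b b c c c b b c $  match b
   5  $ P c c U    b c c c b b c $    expand U ::= b
   6  $ P c c b    b c c c b b c $    match b
   7  $ P c c      c c c b b c $      match c
   8  $ P c        c c b b c $        match c
   9  $ P          c b b c $          expand P ::= c R'
  10  $ R' c       c b b c $          match c
  11  $ R'         b b c $            expand R' ::= U U c
  12  $ c U U      b b c $            expand U ::= b
  13  $ c U b      b b c $            match b
Stack after step 13: $ c U (top = U).

U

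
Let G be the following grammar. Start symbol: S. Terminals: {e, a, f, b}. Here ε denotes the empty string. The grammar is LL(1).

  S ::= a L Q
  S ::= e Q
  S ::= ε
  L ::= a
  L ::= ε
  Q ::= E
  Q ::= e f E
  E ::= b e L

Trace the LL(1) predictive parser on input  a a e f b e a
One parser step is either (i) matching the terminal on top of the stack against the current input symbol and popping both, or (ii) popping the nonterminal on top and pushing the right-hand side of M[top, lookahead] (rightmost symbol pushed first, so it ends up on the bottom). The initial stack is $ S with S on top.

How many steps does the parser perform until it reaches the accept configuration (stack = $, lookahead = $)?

12

      Stack    Input            Action
   1  $ S      a a e f b e a $  expand S ::= a L Q
   2  $ Q L a  a a e f b e a $  match a
   3  $ Q L    a e f b e a $    expand L ::= a
   4  $ Q a    a e f b e a $    match a
   5  $ Q      e f b e a $      expand Q ::= e f E
   6  $ E f e  e f b e a $      match e
   7  $ E f    f b e a $        match f
   8  $ E      b e a $          expand E ::= b e L
   9  $ L e b  b e a $          match b
  10  $ L e    e a $            match e
  11  $ L      a $              expand L ::= a
  12  $ a      a $              match a
Accept reached after 12 steps.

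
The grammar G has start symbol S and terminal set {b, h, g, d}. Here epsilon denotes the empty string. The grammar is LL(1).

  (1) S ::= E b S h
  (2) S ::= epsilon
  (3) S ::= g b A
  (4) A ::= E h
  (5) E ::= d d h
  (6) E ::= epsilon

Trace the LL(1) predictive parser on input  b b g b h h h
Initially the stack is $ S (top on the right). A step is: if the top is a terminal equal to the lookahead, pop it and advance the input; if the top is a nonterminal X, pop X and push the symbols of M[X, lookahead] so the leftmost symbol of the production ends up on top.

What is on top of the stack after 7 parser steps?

step 1: stack=$ S  input=b b g b h h h $  — expand S ::= E b S h
step 2: stack=$ h S b E  input=b b g b h h h $  — expand E ::= epsilon
step 3: stack=$ h S b  input=b b g b h h h $  — match b
step 4: stack=$ h S  input=b g b h h h $  — expand S ::= E b S h
step 5: stack=$ h h S b E  input=b g b h h h $  — expand E ::= epsilon
step 6: stack=$ h h S b  input=b g b h h h $  — match b
step 7: stack=$ h h S  input=g b h h h $  — expand S ::= g b A
Stack after step 7: $ h h A b g (top = g).

g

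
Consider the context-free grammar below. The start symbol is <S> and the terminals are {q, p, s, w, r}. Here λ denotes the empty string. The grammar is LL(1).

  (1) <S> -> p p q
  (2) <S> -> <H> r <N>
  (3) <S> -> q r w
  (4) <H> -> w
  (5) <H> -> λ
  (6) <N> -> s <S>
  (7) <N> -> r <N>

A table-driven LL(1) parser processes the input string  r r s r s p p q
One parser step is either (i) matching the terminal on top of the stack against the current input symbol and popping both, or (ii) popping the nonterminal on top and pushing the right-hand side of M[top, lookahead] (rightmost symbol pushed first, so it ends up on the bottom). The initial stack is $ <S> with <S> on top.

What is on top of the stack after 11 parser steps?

      Stack        Input              Action
   1  $ <S>        r r s r s p p q $  expand <S> -> <H> r <N>
   2  $ <N> r <H>  r r s r s p p q $  expand <H> -> λ
   3  $ <N> r      r r s r s p p q $  match r
   4  $ <N>        r s r s p p q $    expand <N> -> r <N>
   5  $ <N> r      r s r s p p q $    match r
   6  $ <N>        s r s p p q $      expand <N> -> s <S>
   7  $ <S> s      s r s p p q $      match s
   8  $ <S>        r s p p q $        expand <S> -> <H> r <N>
   9  $ <N> r <H>  r s p p q $        expand <H> -> λ
  10  $ <N> r      r s p p q $        match r
  11  $ <N>        s p p q $          expand <N> -> s <S>
Stack after step 11: $ <S> s (top = s).

s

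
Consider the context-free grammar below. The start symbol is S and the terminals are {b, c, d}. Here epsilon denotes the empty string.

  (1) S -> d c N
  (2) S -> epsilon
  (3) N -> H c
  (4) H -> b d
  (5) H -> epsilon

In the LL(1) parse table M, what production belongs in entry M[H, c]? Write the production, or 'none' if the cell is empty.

H -> epsilon

FIRST(S) = {epsilon, d}
FIRST(H) = {epsilon, b}
FIRST(N) = {b, c}  (via H c)
FOLLOW(S) includes $ since S is the start symbol.
FOLLOW(H): in N->H c, H is followed by c with FIRST {c}. Thus FOLLOW(H) = {c}.
For H -> b d: FIRST(b d) = {b}, so it goes in M[H, t] for t ∈ {b}.
For H -> epsilon: FIRST(epsilon) = {epsilon}, so it goes in M[H, t] for t ∈ {}; since epsilon ∈ FIRST, also for every t ∈ FOLLOW(H) = {c}.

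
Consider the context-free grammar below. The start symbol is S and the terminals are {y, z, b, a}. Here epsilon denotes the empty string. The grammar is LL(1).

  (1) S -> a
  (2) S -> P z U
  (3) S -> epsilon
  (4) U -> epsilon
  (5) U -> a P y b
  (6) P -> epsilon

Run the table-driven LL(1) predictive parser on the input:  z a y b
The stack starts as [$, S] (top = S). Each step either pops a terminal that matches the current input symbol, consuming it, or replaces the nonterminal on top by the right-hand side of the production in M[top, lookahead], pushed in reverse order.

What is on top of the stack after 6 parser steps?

y

     Stack      Input      Action
  1  $ S        z a y b $  expand S -> P z U
  2  $ U z P    z a y b $  expand P -> epsilon
  3  $ U z      z a y b $  match z
  4  $ U        a y b $    expand U -> a P y b
  5  $ b y P a  a y b $    match a
  6  $ b y P    y b $      expand P -> epsilon
Stack after step 6: $ b y (top = y).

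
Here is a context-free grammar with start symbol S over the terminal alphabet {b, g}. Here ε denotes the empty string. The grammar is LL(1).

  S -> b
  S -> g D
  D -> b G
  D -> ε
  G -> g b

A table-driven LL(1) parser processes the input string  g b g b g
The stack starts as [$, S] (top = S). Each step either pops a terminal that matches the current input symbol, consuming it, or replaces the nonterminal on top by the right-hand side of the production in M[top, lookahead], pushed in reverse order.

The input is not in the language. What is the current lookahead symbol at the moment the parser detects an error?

     Stack  Input        Action
  1  $ S    g b g b g $  expand S -> g D
  2  $ D g  g b g b g $  match g
  3  $ D    b g b g $    expand D -> b G
  4  $ G b  b g b g $    match b
  5  $ G    g b g $      expand G -> g b
  6  $ b g  g b g $      match g
  7  $ b    b g $        match b
  8  $      g $          error: stack empty but input remains

g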